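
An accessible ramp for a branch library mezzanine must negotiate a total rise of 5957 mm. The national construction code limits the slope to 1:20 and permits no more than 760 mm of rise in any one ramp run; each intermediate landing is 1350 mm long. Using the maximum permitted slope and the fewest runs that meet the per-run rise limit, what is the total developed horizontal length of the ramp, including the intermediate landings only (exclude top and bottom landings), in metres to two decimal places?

128.59 m

At most 760 each: 5957/760 = 7.84, giving 8 ramp runs. That means 7 intermediate landings.
Ramp run (horizontal) at 1:20: 5957 × 20 = 119140 mm.
7 intermediate landings contribute 7 × 1350 = 9450 mm.
Developed length = 119140 + 9450 = 128590 mm.
= 128.59 m.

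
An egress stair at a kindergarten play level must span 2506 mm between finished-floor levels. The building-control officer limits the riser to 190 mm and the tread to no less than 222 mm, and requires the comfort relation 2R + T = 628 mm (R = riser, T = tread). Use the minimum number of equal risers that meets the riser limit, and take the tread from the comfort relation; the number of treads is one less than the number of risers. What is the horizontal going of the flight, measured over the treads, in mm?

At most 190 each: 2506/190 = 13.19, giving 14 risers.
Each riser is 2506/14 = 179 mm (≤ 190 mm).
Tread T = 628 − 2 × 179 = 270 mm (≥ 222 mm).
Going = (14 − 1) × 270 = 3510 mm.

3510 mm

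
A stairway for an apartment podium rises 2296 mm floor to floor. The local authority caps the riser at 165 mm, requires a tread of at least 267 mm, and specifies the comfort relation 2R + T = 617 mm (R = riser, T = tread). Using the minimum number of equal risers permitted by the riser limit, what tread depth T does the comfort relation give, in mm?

⌈2296/165⌉ = 14 risers.
Riser R = 2296 / 14 = 164 mm, within the 165 mm limit.
Tread T = 617 − 2 × 164 = 289 mm (≥ 267 mm).

289 mm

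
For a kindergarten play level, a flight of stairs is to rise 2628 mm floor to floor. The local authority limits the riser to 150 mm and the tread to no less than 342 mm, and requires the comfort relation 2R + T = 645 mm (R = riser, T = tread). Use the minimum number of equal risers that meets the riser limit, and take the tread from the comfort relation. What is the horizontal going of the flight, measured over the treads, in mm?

6001 mm

2628 / 150 = 17.520 → round up to 18 risers.
R = 2628 ÷ 18 = 146 mm.
From 2R + T = 645: T = 645 − 292 = 353 mm.
Treads = 18 − 1 = 17; going = 17 × 353 = 6001 mm.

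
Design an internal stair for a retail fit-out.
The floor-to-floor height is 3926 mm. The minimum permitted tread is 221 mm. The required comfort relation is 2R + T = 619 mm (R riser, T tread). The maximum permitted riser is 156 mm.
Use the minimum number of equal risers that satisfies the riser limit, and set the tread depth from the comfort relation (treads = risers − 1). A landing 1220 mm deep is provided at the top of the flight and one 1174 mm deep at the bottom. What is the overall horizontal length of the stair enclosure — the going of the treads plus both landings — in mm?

3926 / 156 = 25.17, so 26 risers are needed.
Each riser is 3926/26 = 151 mm (≤ 156 mm).
Tread T = 619 − 2 × 151 = 317 mm (≥ 221 mm).
Treads = 26 − 1 = 25; going = 25 × 317 = 7925 mm.
Enclosure = 7925 + 1220 + 1174 = 10319 mm.

10319 mm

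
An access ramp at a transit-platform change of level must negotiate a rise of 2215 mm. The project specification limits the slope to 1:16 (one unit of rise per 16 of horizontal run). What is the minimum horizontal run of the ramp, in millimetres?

Run = rise × 16 = 2215 × 16 = 35440 mm.

35440 mm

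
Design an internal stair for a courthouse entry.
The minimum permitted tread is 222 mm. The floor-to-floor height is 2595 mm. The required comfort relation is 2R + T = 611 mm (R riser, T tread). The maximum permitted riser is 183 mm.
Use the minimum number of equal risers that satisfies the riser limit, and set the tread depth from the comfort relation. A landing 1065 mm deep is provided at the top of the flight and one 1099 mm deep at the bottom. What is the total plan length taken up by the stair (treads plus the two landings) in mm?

5874 mm

⌈2595/183⌉ = 15 risers.
R = 2595 ÷ 15 = 173 mm.
Tread T = 611 − 2 × 173 = 265 mm (≥ 222 mm).
15 risers give 14 treads; going = 14 × 265 = 3710 mm.
Add landings: 3710 + 1065 + 1099 = 5874 mm.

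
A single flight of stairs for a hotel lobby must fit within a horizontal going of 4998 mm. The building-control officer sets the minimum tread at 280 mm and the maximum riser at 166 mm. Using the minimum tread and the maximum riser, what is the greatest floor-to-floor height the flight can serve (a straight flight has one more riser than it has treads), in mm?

2988 mm

Treads that fit: ⌊4998 / 280⌋ = 17.
Risers = treads + 1 = 18.
Maximum height = 18 × 166 = 2988 mm.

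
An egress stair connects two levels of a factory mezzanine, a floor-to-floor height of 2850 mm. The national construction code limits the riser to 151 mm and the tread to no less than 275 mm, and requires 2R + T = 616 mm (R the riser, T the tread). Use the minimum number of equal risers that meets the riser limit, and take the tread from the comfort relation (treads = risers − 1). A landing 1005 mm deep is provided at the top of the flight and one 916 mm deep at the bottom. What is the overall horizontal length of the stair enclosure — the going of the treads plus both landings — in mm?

7609 mm

2850 / 151 = 18.874 → round up to 19 risers.
R = 2850 ÷ 19 = 150 mm.
Tread T = 616 − 2 × 150 = 316 mm (≥ 275 mm).
Treads = 19 − 1 = 18; going = 18 × 316 = 5688 mm.
Add landings: 5688 + 1005 + 916 = 7609 mm.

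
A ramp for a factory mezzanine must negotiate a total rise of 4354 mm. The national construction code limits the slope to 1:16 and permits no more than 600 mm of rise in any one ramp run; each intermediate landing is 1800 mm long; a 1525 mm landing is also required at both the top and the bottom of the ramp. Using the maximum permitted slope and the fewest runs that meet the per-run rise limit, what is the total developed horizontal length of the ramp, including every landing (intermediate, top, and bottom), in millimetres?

At most 600 each: 4354/600 = 7.26, giving 8 ramp runs. That means 7 intermediate landings.
Ramp run (horizontal) at 1:16: 4354 × 16 = 69664 mm.
Intermediate landings: 7 × 1800 = 12600 mm.
Top and bottom landings: 2 × 1525 = 3050 mm.
Total = 69664 + 12600 + 3050 = 85314 mm.

85314 mm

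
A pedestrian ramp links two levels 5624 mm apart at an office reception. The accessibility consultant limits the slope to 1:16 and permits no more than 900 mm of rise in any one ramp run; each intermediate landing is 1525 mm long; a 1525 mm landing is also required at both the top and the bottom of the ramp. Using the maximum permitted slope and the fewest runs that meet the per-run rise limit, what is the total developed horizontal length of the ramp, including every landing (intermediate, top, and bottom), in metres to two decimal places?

102.18 m

5624 / 900 = 6.249 → round up to 7 ramp runs. That means 6 intermediate landings.
Ramp run (horizontal) at 1:16: 5624 × 16 = 89984 mm.
Intermediate landings: 6 × 1525 = 9150 mm.
Top and bottom landings: 2 × 1525 = 3050 mm.
Total = 89984 + 9150 + 3050 = 102184 mm.
= 102.18 m.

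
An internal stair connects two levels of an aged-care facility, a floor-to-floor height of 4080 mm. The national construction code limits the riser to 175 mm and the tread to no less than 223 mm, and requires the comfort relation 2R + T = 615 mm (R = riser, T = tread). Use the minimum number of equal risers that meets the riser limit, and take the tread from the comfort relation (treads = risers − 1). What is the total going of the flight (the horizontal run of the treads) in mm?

⌈4080/175⌉ = 24 risers.
Each riser is 4080/24 = 170 mm (≤ 175 mm).
From 2R + T = 615: T = 615 − 340 = 275 mm.
Going = (24 − 1) × 275 = 6325 mm.

6325 mm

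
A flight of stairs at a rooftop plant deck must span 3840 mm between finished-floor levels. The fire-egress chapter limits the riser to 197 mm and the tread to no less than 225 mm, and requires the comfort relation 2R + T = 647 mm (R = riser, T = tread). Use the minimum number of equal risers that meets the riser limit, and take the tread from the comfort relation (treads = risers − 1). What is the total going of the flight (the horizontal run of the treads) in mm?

4997 mm

At most 197 each: 3840/197 = 19.49, giving 20 risers.
Riser R = 3840 / 20 = 192 mm, within the 197 mm limit.
Tread T = 647 − 2 × 192 = 263 mm (≥ 225 mm).
Treads = 20 − 1 = 19; going = 19 × 263 = 4997 mm.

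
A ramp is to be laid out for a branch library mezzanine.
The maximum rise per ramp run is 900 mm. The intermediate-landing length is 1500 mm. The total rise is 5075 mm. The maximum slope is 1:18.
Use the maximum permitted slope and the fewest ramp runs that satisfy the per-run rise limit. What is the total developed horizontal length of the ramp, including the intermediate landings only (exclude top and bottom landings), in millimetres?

98850 mm

⌈5075/900⌉ = 6 ramp runs. That means 5 intermediate landings.
Horizontal run for 5075 mm of rise at 1:18 is 5075 × 18 = 91350 mm.
5 intermediate landings contribute 5 × 1500 = 7500 mm.
Total developed length = 91350 + 7500 = 98850 mm.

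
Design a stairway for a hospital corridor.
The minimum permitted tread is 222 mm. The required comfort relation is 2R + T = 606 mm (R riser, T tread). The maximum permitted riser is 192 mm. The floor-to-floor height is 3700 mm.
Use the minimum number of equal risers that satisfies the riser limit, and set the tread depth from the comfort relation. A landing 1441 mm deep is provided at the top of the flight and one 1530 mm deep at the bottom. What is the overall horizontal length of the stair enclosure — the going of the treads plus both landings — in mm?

7455 mm

At most 192 each: 3700/192 = 19.27, giving 20 risers.
Each riser is 3700/20 = 185 mm (≤ 192 mm).
T = 606 − 2·185 = 236 mm, which satisfies the 222 mm minimum.
Treads = 20 − 1 = 19; going = 19 × 236 = 4484 mm.
Add landings: 4484 + 1441 + 1530 = 7455 mm.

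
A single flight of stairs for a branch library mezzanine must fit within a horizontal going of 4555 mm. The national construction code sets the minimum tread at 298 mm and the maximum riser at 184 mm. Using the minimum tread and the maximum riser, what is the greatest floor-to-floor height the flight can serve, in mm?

2944 mm

Treads that fit: ⌊4555 / 298⌋ = 15.
Risers = treads + 1 = 16.
Maximum height = 16 × 184 = 2944 mm.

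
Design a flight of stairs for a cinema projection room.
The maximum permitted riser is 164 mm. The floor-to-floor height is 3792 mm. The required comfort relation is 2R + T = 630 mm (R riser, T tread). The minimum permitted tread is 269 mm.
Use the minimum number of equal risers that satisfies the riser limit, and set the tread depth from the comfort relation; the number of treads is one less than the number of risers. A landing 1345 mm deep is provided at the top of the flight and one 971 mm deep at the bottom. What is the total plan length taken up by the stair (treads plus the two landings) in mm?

3792 / 164 = 23.12, so 24 risers are needed.
Each riser is 3792/24 = 158 mm (≤ 164 mm).
T = 630 − 2·158 = 314 mm, which satisfies the 269 mm minimum.
Treads = 24 − 1 = 23; going = 23 × 314 = 7222 mm.
Add landings: 7222 + 1345 + 971 = 9538 mm.

9538 mm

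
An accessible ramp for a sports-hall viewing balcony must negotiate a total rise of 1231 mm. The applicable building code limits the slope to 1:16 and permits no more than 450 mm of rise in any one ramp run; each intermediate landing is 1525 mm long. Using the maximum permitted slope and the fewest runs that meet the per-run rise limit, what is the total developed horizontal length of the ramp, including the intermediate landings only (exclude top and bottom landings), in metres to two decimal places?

22.75 m

1231 / 450 = 2.74, so 3 ramp runs are needed. That means 2 intermediate landings.
Ramp run (horizontal) at 1:16: 1231 × 16 = 19696 mm.
2 intermediate landings contribute 2 × 1525 = 3050 mm.
Total developed length = 19696 + 3050 = 22746 mm.
= 22.75 m.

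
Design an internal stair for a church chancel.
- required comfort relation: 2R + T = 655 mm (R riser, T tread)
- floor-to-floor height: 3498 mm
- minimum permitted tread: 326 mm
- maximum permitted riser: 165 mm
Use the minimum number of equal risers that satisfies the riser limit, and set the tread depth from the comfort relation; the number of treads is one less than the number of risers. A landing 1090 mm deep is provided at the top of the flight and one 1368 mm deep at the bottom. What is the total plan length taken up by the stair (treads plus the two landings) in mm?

3498 / 165 = 21.20, so 22 risers are needed.
Riser R = 3498 / 22 = 159 mm, within the 165 mm limit.
T = 655 − 2·159 = 337 mm, which satisfies the 326 mm minimum.
22 risers give 21 treads; going = 21 × 337 = 7077 mm.
Add landings: 7077 + 1090 + 1368 = 9535 mm.

9535 mm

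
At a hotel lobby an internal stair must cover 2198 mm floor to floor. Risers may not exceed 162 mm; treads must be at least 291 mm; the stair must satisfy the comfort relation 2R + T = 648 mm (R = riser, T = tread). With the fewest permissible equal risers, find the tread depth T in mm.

334 mm

2198 / 162 = 13.57, so 14 risers are needed.
Each riser is 2198/14 = 157 mm (≤ 162 mm).
Tread T = 648 − 2 × 157 = 334 mm (≥ 291 mm).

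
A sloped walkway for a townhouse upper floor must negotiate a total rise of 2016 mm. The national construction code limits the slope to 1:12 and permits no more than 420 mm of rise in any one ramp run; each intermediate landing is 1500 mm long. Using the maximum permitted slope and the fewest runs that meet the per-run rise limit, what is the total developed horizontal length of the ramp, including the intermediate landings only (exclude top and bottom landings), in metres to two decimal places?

2016 / 420 = 4.800 → round up to 5 ramp runs. That means 4 intermediate landings.
Horizontal run for 2016 mm of rise at 1:12 is 2016 × 12 = 24192 mm.
Intermediate landings: 4 × 1500 = 6000 mm.
Developed length = 24192 + 6000 = 30192 mm.
= 30.19 m.

30.19 m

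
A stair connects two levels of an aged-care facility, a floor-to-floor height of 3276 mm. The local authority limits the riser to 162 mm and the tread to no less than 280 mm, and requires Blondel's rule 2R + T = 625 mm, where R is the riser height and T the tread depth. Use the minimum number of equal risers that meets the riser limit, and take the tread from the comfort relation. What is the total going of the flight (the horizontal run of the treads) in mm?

6260 mm

At most 162 each: 3276/162 = 20.22, giving 21 risers.
Each riser is 3276/21 = 156 mm (≤ 162 mm).
T = 625 − 2·156 = 313 mm, which satisfies the 280 mm minimum.
21 risers give 20 treads; going = 20 × 313 = 6260 mm.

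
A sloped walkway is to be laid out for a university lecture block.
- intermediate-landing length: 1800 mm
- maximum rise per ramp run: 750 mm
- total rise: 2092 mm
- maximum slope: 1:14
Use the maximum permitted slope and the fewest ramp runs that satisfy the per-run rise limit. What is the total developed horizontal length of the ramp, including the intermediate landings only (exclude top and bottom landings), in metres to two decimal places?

32.89 m

2092 / 750 = 2.79, so 3 ramp runs are needed. That means 2 intermediate landings.
Horizontal run for 2092 mm of rise at 1:14 is 2092 × 14 = 29288 mm.
Intermediate landings: 2 × 1800 = 3600 mm.
Developed length = 29288 + 3600 = 32888 mm.
= 32.89 m.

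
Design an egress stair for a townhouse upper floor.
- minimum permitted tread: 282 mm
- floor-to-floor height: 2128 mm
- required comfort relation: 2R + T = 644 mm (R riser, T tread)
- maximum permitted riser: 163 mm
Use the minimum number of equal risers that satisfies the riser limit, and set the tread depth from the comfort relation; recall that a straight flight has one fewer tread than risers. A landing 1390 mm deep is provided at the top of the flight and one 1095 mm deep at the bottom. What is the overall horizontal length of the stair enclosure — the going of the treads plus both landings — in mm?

6905 mm

2128 / 163 = 13.055 → round up to 14 risers.
Riser R = 2128 / 14 = 152 mm, within the 163 mm limit.
From 2R + T = 644: T = 644 − 304 = 340 mm.
14 risers give 13 treads; going = 13 × 340 = 4420 mm.
Add landings: 4420 + 1390 + 1095 = 6905 mm.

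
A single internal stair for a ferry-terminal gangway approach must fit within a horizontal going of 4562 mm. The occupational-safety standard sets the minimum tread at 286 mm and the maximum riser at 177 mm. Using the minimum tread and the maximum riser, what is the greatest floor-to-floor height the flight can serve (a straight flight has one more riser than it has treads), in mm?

2832 mm

Treads that fit: ⌊4562 / 286⌋ = 15.
Risers = treads + 1 = 16.
Maximum height = 16 × 177 = 2832 mm.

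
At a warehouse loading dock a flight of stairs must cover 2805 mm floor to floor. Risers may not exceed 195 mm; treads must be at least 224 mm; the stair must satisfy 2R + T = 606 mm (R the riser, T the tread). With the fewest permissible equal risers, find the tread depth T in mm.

2805 / 195 = 14.385 → round up to 15 risers.
R = 2805 ÷ 15 = 187 mm.
Tread T = 606 − 2 × 187 = 232 mm (≥ 224 mm).

232 mm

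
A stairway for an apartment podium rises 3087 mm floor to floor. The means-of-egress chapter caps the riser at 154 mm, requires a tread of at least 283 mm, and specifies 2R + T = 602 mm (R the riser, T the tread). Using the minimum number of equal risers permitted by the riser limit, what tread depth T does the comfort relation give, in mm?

3087 / 154 = 20.05, so 21 risers are needed.
Riser R = 3087 / 21 = 147 mm, within the 154 mm limit.
Tread T = 602 − 2 × 147 = 308 mm (≥ 283 mm).

308 mm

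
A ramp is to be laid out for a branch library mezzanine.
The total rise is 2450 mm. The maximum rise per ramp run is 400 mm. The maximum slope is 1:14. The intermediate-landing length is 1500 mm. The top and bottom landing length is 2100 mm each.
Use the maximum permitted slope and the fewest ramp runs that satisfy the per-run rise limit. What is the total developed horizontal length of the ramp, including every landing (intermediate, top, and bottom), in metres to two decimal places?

2450 / 400 = 6.12, so 7 ramp runs are needed. That means 6 intermediate landings.
Ramp run (horizontal) at 1:14: 2450 × 14 = 34300 mm.
6 intermediate landings contribute 6 × 1500 = 9000 mm.
Top and bottom landings: 2 × 2100 = 4200 mm.
Total = 34300 + 9000 + 4200 = 47500 mm.
= 47.50 m.

47.50 m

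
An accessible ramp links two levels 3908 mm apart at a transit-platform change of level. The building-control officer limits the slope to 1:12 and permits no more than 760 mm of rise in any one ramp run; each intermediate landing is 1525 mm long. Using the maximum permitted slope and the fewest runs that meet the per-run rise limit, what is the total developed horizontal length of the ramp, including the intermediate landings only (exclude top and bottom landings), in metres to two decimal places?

3908 / 760 = 5.142 → round up to 6 ramp runs. That means 5 intermediate landings.
Ramp run (horizontal) at 1:12: 3908 × 12 = 46896 mm.
5 intermediate landings contribute 5 × 1525 = 7625 mm.
Developed length = 46896 + 7625 = 54521 mm.
= 54.52 m.

54.52 m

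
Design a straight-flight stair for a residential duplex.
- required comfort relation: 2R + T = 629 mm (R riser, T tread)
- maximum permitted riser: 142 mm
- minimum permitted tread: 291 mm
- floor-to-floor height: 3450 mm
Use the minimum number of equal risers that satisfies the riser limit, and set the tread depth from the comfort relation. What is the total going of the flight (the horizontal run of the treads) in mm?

3450 / 142 = 24.30, so 25 risers are needed.
Each riser is 3450/25 = 138 mm (≤ 142 mm).
T = 629 − 2·138 = 353 mm, which satisfies the 291 mm minimum.
Going = (25 − 1) × 353 = 8472 mm.

8472 mm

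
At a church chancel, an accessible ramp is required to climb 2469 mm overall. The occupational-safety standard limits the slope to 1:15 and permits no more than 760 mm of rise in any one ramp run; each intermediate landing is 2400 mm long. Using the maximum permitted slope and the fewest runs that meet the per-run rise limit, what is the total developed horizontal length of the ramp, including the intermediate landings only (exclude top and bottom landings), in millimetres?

⌈2469/760⌉ = 4 ramp runs. That means 3 intermediate landings.
Horizontal run for 2469 mm of rise at 1:15 is 2469 × 15 = 37035 mm.
Intermediate landings: 3 × 2400 = 7200 mm.
Developed length = 37035 + 7200 = 44235 mm.

44235 mm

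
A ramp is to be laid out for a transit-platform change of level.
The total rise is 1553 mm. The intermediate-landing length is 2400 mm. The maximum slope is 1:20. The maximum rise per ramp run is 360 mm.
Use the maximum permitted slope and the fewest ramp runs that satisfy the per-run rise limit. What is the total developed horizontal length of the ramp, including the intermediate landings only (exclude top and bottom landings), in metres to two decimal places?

At most 360 each: 1553/360 = 4.31, giving 5 ramp runs. That means 4 intermediate landings.
Ramp run (horizontal) at 1:20: 1553 × 20 = 31060 mm.
4 intermediate landings contribute 4 × 2400 = 9600 mm.
Total developed length = 31060 + 9600 = 40660 mm.
= 40.66 m.

40.66 m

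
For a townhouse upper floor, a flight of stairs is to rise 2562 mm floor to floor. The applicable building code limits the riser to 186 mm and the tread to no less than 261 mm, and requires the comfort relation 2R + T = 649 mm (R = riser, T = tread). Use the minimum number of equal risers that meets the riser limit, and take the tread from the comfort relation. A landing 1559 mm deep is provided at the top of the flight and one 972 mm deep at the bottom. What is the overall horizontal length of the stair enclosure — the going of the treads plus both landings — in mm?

6210 mm

At most 186 each: 2562/186 = 13.77, giving 14 risers.
Each riser is 2562/14 = 183 mm (≤ 186 mm).
Tread T = 649 − 2 × 183 = 283 mm (≥ 261 mm).
Treads = 14 − 1 = 13; going = 13 × 283 = 3679 mm.
Add landings: 3679 + 1559 + 972 = 6210 mm.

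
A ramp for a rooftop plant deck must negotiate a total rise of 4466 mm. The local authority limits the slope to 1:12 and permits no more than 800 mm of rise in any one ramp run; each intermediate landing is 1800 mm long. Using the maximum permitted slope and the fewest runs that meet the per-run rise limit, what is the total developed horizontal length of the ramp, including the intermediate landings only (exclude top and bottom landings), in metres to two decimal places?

⌈4466/800⌉ = 6 ramp runs. That means 5 intermediate landings.
Ramp run (horizontal) at 1:12: 4466 × 12 = 53592 mm.
5 intermediate landings contribute 5 × 1800 = 9000 mm.
Total developed length = 53592 + 9000 = 62592 mm.
= 62.59 m.

62.59 m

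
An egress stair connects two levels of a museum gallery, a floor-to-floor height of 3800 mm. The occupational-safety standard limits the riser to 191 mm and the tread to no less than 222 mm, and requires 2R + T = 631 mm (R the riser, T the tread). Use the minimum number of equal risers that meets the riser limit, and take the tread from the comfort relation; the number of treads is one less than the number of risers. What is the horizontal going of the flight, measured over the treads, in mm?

At most 191 each: 3800/191 = 19.90, giving 20 risers.
Each riser is 3800/20 = 190 mm (≤ 191 mm).
From 2R + T = 631: T = 631 − 380 = 251 mm.
Treads = 20 − 1 = 19; going = 19 × 251 = 4769 mm.

4769 mm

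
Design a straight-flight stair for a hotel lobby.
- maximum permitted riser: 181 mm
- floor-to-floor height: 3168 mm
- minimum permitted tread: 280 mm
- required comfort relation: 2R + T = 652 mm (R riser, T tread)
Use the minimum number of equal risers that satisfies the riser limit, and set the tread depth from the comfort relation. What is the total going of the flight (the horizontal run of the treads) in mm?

⌈3168/181⌉ = 18 risers.
Each riser is 3168/18 = 176 mm (≤ 181 mm).
From 2R + T = 652: T = 652 − 352 = 300 mm.
Going = (18 − 1) × 300 = 5100 mm.

5100 mm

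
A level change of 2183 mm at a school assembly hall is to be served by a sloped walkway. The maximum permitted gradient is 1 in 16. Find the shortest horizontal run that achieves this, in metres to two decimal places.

Run = rise × 16 = 2183 × 16 = 34928 mm.
34928 mm = 34.93 m.

34.93 m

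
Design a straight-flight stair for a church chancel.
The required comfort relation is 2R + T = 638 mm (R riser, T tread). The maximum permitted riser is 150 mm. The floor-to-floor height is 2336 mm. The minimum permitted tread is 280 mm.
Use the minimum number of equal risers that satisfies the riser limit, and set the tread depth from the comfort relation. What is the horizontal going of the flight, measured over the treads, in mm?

⌈2336/150⌉ = 16 risers.
Each riser is 2336/16 = 146 mm (≤ 150 mm).
Tread T = 638 − 2 × 146 = 346 mm (≥ 280 mm).
Going = (16 − 1) × 346 = 5190 mm.

5190 mm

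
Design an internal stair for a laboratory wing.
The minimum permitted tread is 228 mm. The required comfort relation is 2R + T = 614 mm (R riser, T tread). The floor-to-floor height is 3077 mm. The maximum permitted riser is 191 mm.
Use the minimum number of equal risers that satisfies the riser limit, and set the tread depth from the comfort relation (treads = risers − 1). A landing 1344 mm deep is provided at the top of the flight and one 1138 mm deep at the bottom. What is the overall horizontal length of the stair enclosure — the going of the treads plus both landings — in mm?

3077 / 191 = 16.110 → round up to 17 risers.
Each riser is 3077/17 = 181 mm (≤ 191 mm).
T = 614 − 2·181 = 252 mm, which satisfies the 228 mm minimum.
Treads = 17 − 1 = 16; going = 16 × 252 = 4032 mm.
Add landings: 4032 + 1344 + 1138 = 6514 mm.

6514 mm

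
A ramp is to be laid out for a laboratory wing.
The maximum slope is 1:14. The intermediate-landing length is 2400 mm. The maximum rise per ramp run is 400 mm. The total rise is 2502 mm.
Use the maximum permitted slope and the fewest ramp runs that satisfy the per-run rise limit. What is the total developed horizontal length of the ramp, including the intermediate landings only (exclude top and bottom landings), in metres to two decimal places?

49.43 m

2502 / 400 = 6.25, so 7 ramp runs are needed. That means 6 intermediate landings.
Horizontal run for 2502 mm of rise at 1:14 is 2502 × 14 = 35028 mm.
Intermediate landings: 6 × 2400 = 14400 mm.
Developed length = 35028 + 14400 = 49428 mm.
= 49.43 m.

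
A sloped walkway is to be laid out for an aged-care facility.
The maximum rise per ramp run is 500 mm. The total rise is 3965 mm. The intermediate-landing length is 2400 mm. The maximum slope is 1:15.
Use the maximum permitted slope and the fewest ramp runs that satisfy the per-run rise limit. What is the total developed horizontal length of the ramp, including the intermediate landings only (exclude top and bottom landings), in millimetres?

76275 mm

⌈3965/500⌉ = 8 ramp runs. That means 7 intermediate landings.
Ramp run (horizontal) at 1:15: 3965 × 15 = 59475 mm.
Intermediate landings: 7 × 2400 = 16800 mm.
Developed length = 59475 + 16800 = 76275 mm.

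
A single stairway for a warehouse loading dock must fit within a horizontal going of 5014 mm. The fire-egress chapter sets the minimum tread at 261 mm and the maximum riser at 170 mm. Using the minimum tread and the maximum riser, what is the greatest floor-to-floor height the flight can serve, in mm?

Treads that fit: ⌊5014 / 261⌋ = 19.
Risers = treads + 1 = 20.
Maximum height = 20 × 170 = 3400 mm.

3400 mm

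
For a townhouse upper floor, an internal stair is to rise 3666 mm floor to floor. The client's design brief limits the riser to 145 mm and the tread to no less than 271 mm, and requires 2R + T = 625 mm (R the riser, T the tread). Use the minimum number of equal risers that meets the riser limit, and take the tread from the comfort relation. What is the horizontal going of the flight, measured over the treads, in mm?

⌈3666/145⌉ = 26 risers.
Riser R = 3666 / 26 = 141 mm, within the 145 mm limit.
From 2R + T = 625: T = 625 − 282 = 343 mm.
Treads = 26 − 1 = 25; going = 25 × 343 = 8575 mm.

8575 mm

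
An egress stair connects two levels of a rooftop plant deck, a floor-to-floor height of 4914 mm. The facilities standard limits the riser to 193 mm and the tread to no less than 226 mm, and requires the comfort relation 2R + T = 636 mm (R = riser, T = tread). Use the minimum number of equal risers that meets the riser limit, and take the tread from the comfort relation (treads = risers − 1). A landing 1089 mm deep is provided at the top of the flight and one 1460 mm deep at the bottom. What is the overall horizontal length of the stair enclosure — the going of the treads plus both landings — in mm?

8999 mm

At most 193 each: 4914/193 = 25.46, giving 26 risers.
R = 4914 ÷ 26 = 189 mm.
T = 636 − 2·189 = 258 mm, which satisfies the 226 mm minimum.
Treads = 26 − 1 = 25; going = 25 × 258 = 6450 mm.
Enclosure = 6450 + 1089 + 1460 = 8999 mm.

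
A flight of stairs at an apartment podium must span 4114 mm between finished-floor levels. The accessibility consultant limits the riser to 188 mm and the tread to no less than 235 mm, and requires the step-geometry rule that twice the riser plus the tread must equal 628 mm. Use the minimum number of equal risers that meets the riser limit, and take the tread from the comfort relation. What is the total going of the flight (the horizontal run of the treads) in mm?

5334 mm

4114 / 188 = 21.883 → round up to 22 risers.
Each riser is 4114/22 = 187 mm (≤ 188 mm).
Tread T = 628 − 2 × 187 = 254 mm (≥ 235 mm).
Treads = 22 − 1 = 21; going = 21 × 254 = 5334 mm.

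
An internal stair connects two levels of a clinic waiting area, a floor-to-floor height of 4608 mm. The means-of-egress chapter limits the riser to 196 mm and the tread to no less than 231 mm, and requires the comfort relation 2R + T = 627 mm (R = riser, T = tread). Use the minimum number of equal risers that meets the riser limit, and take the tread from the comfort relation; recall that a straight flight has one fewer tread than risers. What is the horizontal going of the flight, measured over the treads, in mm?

At most 196 each: 4608/196 = 23.51, giving 24 risers.
Each riser is 4608/24 = 192 mm (≤ 196 mm).
From 2R + T = 627: T = 627 − 384 = 243 mm.
Treads = 24 − 1 = 23; going = 23 × 243 = 5589 mm.

5589 mm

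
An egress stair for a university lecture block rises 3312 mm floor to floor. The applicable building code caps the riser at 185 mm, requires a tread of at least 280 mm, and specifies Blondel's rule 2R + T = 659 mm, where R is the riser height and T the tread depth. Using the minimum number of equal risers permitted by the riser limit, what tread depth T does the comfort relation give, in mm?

3312 / 185 = 17.903 → round up to 18 risers.
Each riser is 3312/18 = 184 mm (≤ 185 mm).
T = 659 − 2·184 = 291 mm, which satisfies the 280 mm minimum.

291 mm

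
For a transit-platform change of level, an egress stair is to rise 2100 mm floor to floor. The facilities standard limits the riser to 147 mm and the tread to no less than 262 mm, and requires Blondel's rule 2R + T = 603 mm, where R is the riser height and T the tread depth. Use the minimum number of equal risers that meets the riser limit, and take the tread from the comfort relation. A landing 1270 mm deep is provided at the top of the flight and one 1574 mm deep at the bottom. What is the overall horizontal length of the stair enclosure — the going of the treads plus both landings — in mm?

7366 mm

⌈2100/147⌉ = 15 risers.
Riser R = 2100 / 15 = 140 mm, within the 147 mm limit.
Tread T = 603 − 2 × 140 = 323 mm (≥ 262 mm).
15 risers give 14 treads; going = 14 × 323 = 4522 mm.
Add landings: 4522 + 1270 + 1574 = 7366 mm.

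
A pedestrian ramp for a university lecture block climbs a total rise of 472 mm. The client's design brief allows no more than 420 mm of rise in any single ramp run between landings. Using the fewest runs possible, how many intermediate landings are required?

1 intermediate landings

472 / 420 = 1.12, so 2 ramp runs are needed.
2 runs are separated by 1 intermediate landings.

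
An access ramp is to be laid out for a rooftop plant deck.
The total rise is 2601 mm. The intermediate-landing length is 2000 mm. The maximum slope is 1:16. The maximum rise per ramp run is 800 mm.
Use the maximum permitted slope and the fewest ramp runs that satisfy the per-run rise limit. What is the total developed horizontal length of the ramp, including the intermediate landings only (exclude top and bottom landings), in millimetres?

2601 / 800 = 3.251 → round up to 4 ramp runs. That means 3 intermediate landings.
Horizontal run for 2601 mm of rise at 1:16 is 2601 × 16 = 41616 mm.
Intermediate landings: 3 × 2000 = 6000 mm.
Total developed length = 41616 + 6000 = 47616 mm.

47616 mm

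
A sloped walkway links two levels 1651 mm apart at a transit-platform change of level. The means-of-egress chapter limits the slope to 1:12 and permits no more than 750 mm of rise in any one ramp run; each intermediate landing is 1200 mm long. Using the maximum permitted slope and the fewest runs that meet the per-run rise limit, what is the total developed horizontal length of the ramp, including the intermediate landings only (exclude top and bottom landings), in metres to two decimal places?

22.21 m

⌈1651/750⌉ = 3 ramp runs. That means 2 intermediate landings.
Horizontal run for 1651 mm of rise at 1:12 is 1651 × 12 = 19812 mm.
2 intermediate landings contribute 2 × 1200 = 2400 mm.
Developed length = 19812 + 2400 = 22212 mm.
= 22.21 m.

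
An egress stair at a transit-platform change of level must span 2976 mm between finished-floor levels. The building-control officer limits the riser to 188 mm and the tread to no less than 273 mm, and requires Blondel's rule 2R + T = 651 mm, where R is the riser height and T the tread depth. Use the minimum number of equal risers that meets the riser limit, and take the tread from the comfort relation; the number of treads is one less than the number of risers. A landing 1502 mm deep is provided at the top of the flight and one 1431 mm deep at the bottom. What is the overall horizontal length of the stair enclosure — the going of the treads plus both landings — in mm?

7118 mm

At most 188 each: 2976/188 = 15.83, giving 16 risers.
Riser R = 2976 / 16 = 186 mm, within the 188 mm limit.
T = 651 − 2·186 = 279 mm, which satisfies the 273 mm minimum.
16 risers give 15 treads; going = 15 × 279 = 4185 mm.
Enclosure = 4185 + 1502 + 1431 = 7118 mm.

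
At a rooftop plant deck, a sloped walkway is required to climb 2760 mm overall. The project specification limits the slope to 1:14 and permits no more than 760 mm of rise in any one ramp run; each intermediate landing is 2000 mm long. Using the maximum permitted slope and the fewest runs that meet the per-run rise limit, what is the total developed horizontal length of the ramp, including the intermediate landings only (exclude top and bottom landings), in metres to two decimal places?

⌈2760/760⌉ = 4 ramp runs. That means 3 intermediate landings.
Ramp run (horizontal) at 1:14: 2760 × 14 = 38640 mm.
3 intermediate landings contribute 3 × 2000 = 6000 mm.
Developed length = 38640 + 6000 = 44640 mm.
= 44.64 m.

44.64 m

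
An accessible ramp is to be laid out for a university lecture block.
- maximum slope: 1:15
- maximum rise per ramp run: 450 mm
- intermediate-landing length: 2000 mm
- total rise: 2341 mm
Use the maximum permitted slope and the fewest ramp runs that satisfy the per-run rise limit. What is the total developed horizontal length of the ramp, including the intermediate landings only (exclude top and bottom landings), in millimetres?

2341 / 450 = 5.202 → round up to 6 ramp runs. That means 5 intermediate landings.
Horizontal run for 2341 mm of rise at 1:15 is 2341 × 15 = 35115 mm.
5 intermediate landings contribute 5 × 2000 = 10000 mm.
Total developed length = 35115 + 10000 = 45115 mm.

45115 mm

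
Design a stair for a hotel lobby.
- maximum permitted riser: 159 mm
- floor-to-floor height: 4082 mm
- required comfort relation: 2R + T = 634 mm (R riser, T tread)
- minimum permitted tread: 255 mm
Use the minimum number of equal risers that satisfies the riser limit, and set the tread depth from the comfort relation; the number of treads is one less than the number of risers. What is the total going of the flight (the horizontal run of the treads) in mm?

⌈4082/159⌉ = 26 risers.
Each riser is 4082/26 = 157 mm (≤ 159 mm).
T = 634 − 2·157 = 320 mm, which satisfies the 255 mm minimum.
26 risers give 25 treads; going = 25 × 320 = 8000 mm.

8000 mm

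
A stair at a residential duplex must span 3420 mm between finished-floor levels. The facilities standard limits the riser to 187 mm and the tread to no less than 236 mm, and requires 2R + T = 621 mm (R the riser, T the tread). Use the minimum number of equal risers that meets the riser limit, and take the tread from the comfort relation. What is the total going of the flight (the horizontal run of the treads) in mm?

4698 mm

⌈3420/187⌉ = 19 risers.
R = 3420 ÷ 19 = 180 mm.
Tread T = 621 − 2 × 180 = 261 mm (≥ 236 mm).
Treads = 19 − 1 = 18; going = 18 × 261 = 4698 mm.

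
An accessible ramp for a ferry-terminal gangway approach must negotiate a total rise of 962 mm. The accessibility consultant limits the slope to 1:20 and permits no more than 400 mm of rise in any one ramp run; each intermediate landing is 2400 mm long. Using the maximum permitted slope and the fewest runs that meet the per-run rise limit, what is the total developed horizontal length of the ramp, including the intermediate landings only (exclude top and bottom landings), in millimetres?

24040 mm

962 / 400 = 2.40, so 3 ramp runs are needed. That means 2 intermediate landings.
Horizontal run for 962 mm of rise at 1:20 is 962 × 20 = 19240 mm.
Intermediate landings: 2 × 2400 = 4800 mm.
Total developed length = 19240 + 4800 = 24040 mm.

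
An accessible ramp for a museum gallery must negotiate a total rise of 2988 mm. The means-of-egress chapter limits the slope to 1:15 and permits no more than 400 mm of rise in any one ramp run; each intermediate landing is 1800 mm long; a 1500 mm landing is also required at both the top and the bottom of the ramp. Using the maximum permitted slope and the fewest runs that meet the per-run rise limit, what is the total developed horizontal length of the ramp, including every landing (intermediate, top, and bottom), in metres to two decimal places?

⌈2988/400⌉ = 8 ramp runs. That means 7 intermediate landings.
Ramp run (horizontal) at 1:15: 2988 × 15 = 44820 mm.
Intermediate landings: 7 × 1800 = 12600 mm.
Top and bottom landings: 2 × 1500 = 3000 mm.
Total = 44820 + 12600 + 3000 = 60420 mm.
= 60.42 m.

60.42 m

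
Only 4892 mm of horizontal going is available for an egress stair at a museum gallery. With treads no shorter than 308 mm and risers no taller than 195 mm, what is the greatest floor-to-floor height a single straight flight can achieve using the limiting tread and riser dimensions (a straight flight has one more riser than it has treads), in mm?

4892 / 308 = 15.88, so 15 treads fit.
Risers = treads + 1 = 16.
Maximum height = 16 × 195 = 3120 mm.

3120 mm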